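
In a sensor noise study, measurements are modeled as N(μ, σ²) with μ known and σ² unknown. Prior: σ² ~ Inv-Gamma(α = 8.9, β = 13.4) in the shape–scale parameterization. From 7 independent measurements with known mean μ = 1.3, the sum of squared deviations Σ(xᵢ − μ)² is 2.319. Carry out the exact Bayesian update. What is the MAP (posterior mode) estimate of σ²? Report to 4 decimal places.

1.0865

With known mean μ and an Inverse-Gamma(α, β) prior on σ², the Normal likelihood is conjugate: posterior is Inv-Gamma(α + n/2, β + Σ(xᵢ−μ)²/2).
Posterior: Inv-Gamma(8.9 + 7/2, 13.4 + 2.319/2) = Inv-Gamma(12.40, 14.5595).
Mode = β/(α+1) = 14.5595/13.40 = 1.0865.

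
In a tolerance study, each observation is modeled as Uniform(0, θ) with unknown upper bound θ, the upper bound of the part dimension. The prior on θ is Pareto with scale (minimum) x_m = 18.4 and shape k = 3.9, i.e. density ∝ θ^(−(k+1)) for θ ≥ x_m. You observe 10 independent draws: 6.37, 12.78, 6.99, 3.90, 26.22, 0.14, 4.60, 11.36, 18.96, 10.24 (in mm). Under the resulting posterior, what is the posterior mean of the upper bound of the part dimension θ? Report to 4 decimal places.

A Pareto(scale x_m, shape k) prior on the upper bound θ of Uniform(0, θ) is conjugate: posterior is Pareto(max(x_m, max xᵢ), k + n).
Sample maximum = 26.22; prior scale x_m = 18.4 → posterior scale = max = 26.22.
Posterior shape = 3.9 + 10 = 13.9.
E[θ|data] = k·x_m/(k−1) = 13.9·26.22/12.9 = 28.2526.

28.2526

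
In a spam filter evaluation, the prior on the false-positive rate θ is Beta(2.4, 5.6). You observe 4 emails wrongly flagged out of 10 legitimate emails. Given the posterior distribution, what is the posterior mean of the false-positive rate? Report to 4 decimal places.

0.3556

The Beta prior is conjugate to a Binomial/Bernoulli likelihood; the update adds successes to α and failures to β.
Posterior: Beta(α+k, β+n−k) = Beta(2.4+4, 5.6+6) = Beta(6.4, 11.6).
Posterior mean = α/(α+β) = 6.4/18.0 = 0.3556.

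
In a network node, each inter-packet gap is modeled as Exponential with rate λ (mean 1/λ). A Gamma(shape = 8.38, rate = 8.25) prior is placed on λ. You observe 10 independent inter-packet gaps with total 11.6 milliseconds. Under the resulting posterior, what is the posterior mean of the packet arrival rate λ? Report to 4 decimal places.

With a Gamma(shape α, rate β) prior on the exponential rate λ, the posterior after n observations with total T = Σxᵢ is Gamma(α+n, β+T).
Posterior: Gamma(8.38+10, 8.25+11.6) = Gamma(18.38, 19.85).
Posterior mean of λ = α/β = 18.38/19.85 = 0.9259.

0.9259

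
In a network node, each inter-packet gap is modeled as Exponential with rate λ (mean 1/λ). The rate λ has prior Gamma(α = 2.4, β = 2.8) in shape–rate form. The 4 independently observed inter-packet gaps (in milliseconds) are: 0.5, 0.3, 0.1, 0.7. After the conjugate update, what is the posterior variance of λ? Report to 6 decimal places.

0.330579

With a Gamma(shape α, rate β) prior on the exponential rate λ, the posterior after n observations with total T = Σxᵢ is Gamma(α+n, β+T).
Sum of observations T = 1.6 milliseconds; n = 4.
Posterior: Gamma(2.4+4, 2.8+1.6) = Gamma(6.4, 4.4).
Var = α/β² = 0.330579.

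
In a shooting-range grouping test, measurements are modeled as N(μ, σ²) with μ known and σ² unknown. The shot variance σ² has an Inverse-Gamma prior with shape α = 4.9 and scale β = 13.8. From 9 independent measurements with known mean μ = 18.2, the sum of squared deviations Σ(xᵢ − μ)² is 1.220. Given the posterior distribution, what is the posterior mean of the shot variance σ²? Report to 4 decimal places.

1.7155

With known mean μ and an Inverse-Gamma(α, β) prior on σ², the Normal likelihood is conjugate: posterior is Inv-Gamma(α + n/2, β + Σ(xᵢ−μ)²/2).
Posterior: Inv-Gamma(4.9 + 9/2, 13.8 + 1.220/2) = Inv-Gamma(9.40, 14.4100).
E[σ²|data] = β/(α−1) = 14.4100/8.40 = 1.7155.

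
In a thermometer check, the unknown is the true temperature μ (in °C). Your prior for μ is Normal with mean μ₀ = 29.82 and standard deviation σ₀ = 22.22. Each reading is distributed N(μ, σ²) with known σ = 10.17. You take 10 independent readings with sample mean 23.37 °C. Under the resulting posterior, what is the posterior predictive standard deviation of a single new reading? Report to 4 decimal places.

10.6564

For Normal data with known variance σ², a Normal(μ₀, σ₀²) prior on μ is conjugate. Posterior precision = 1/σ₀² + n/σ²; posterior mean is the precision-weighted average of μ₀ and x̄.
σ₀² = 22.22² = 493.7284, σ² = 10.17² = 103.4289; σ² + n·σ₀² = 103.4289 + 10·493.7284 = 5040.7129.
Posterior precision = 1/σ₀² + n/σ² = 1/493.7284 + 10/103.4289 = (σ² + n·σ₀²)/(σ₀²σ²) = 5040.7129/(493.7284·103.4289); posterior variance σₙ² = σ₀²σ²/(σ² + n·σ₀²) = 493.7284·103.4289/5040.7129 = 10.130667.
Predictive variance for one new observation = σₙ² + σ² = 493.7284·103.4289/5040.7129 + 103.4289 = σ²·(σ₀² + 5040.7129)/5040.7129 = 103.4289·5534.4413/5040.7129 = 113.559567; SD = √(103.4289·5534.4413/5040.7129) = 10.6564.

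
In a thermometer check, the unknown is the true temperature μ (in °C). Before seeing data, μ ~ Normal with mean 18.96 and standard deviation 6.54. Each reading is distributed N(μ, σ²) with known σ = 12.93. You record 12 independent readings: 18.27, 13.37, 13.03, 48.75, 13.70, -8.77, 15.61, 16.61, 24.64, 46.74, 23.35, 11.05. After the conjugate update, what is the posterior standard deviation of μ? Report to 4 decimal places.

3.2418

For Normal data with known variance σ², a Normal(μ₀, σ₀²) prior on μ is conjugate. Posterior precision = 1/σ₀² + n/σ²; posterior mean is the precision-weighted average of μ₀ and x̄.
σ₀² = 6.54² = 42.7716, σ² = 12.93² = 167.1849; σ² + n·σ₀² = 167.1849 + 12·42.7716 = 680.4441.
Posterior precision = 1/σ₀² + n/σ² = 1/42.7716 + 12/167.1849 = (σ² + n·σ₀²)/(σ₀²σ²) = 680.4441/(42.7716·167.1849); posterior variance σₙ² = σ₀²σ²/(σ² + n·σ₀²) = 42.7716·167.1849/680.4441 = 10.508969.
Posterior SD = √σₙ² = √(42.7716·167.1849/680.4441) = 3.2418.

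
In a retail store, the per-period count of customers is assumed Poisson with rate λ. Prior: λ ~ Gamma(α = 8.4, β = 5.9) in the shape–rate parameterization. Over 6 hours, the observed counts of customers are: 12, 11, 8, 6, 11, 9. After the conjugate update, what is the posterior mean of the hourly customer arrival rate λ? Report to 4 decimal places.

With a Gamma(shape α, rate β) prior, the Poisson likelihood is conjugate: the posterior is Gamma(α + ΣXᵢ, β + n).
Sum of counts S = 57 over n = 6 hours.
Posterior: Gamma(α+S, β+n) = Gamma(8.4+57, 5.9+6) = Gamma(65.4, 11.9).
Posterior mean = α/β = 65.4/11.9 = 5.4958.

5.4958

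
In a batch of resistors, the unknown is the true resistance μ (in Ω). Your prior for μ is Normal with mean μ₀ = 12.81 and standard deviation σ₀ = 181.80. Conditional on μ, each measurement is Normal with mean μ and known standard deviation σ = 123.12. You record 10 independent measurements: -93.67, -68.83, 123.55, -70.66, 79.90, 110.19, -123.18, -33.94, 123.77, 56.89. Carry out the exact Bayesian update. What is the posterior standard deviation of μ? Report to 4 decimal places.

For Normal data with known variance σ², a Normal(μ₀, σ₀²) prior on μ is conjugate. Posterior precision = 1/σ₀² + n/σ²; posterior mean is the precision-weighted average of μ₀ and x̄.
σ₀² = 181.80² = 33051.24, σ² = 123.12² = 15158.5344; σ² + n·σ₀² = 15158.5344 + 10·33051.24 = 345670.9344.
Posterior precision = 1/σ₀² + n/σ² = 1/33051.24 + 10/15158.5344 = (σ² + n·σ₀²)/(σ₀²σ²) = 345670.9344/(33051.24·15158.5344); posterior variance σₙ² = σ₀²σ²/(σ² + n·σ₀²) = 33051.24·15158.5344/345670.9344 = 1449.379478.
Posterior SD = √σₙ² = √(33051.24·15158.5344/345670.9344) = 38.0707.

38.0707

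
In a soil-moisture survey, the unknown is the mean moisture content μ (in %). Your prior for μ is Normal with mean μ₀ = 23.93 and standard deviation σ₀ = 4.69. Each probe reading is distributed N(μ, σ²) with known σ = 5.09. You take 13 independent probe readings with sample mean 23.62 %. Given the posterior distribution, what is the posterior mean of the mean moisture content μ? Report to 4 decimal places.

23.6458

For Normal data with known variance σ², a Normal(μ₀, σ₀²) prior on μ is conjugate. Posterior precision = 1/σ₀² + n/σ²; posterior mean is the precision-weighted average of μ₀ and x̄.
n·x̄ = 13·23.62 = 307.06.
σ₀² = 4.69² = 21.9961, σ² = 5.09² = 25.9081; σ² + n·σ₀² = 25.9081 + 13·21.9961 = 311.8574.
Posterior mean = (μ₀/σ₀² + n·x̄/σ²)/(1/σ₀² + n/σ²) = (σ²·μ₀ + σ₀²·n·x̄)/(σ² + n·σ₀²) = (25.9081·23.93 + 21.9961·307.06)/311.8574 = 7374.103299/311.8574 = 23.6458.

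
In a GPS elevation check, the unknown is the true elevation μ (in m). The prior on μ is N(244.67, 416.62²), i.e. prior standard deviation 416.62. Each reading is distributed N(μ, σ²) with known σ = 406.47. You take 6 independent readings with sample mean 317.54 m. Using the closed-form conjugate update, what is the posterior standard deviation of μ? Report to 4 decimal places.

154.1621

For Normal data with known variance σ², a Normal(μ₀, σ₀²) prior on μ is conjugate. Posterior precision = 1/σ₀² + n/σ²; posterior mean is the precision-weighted average of μ₀ and x̄.
σ₀² = 416.62² = 173572.2244, σ² = 406.47² = 165217.8609; σ² + n·σ₀² = 165217.8609 + 6·173572.2244 = 1206651.2073.
Posterior precision = 1/σ₀² + n/σ² = 1/173572.2244 + 6/165217.8609 = (σ² + n·σ₀²)/(σ₀²σ²) = 1206651.2073/(173572.2244·165217.8609); posterior variance σₙ² = σ₀²σ²/(σ² + n·σ₀²) = 173572.2244·165217.8609/1206651.2073 = 23765.966050.
Posterior SD = √σₙ² = √(173572.2244·165217.8609/1206651.2073) = 154.1621.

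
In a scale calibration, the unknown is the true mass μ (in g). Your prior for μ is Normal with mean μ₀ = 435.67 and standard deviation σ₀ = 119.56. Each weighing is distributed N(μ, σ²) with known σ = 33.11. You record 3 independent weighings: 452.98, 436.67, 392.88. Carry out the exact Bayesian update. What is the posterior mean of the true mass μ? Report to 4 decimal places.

For Normal data with known variance σ², a Normal(μ₀, σ₀²) prior on μ is conjugate. Posterior precision = 1/σ₀² + n/σ²; posterior mean is the precision-weighted average of μ₀ and x̄.
Σxᵢ = 452.98 + 436.67 + 392.88 = 1282.53, so n·x̄ = 1282.53.
σ₀² = 119.56² = 14294.5936, σ² = 33.11² = 1096.2721; σ² + n·σ₀² = 1096.2721 + 3·14294.5936 = 43980.0529.
Posterior mean = (μ₀/σ₀² + n·x̄/σ²)/(1/σ₀² + n/σ²) = (σ²·μ₀ + σ₀²·n·x̄)/(σ² + n·σ₀²) = (1096.2721·435.67 + 14294.5936·1282.53)/43980.0529 = 18810857.995615/43980.0529 = 427.7134.

427.7134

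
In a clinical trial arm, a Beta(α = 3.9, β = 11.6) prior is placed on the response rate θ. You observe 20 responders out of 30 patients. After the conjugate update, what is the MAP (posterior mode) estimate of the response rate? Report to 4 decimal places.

The Beta prior is conjugate to a Binomial/Bernoulli likelihood; the update adds successes to α and failures to β.
Posterior: Beta(α+k, β+n−k) = Beta(3.9+20, 11.6+10) = Beta(23.9, 21.6).
Mode of Beta(a,b) for a,b>1 is (a−1)/(a+b−2) = 22.9/43.5 = 0.5264.

0.5264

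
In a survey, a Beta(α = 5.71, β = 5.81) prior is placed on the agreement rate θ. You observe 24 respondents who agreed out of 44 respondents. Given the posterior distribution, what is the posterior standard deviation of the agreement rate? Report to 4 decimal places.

0.0663

The Beta prior is conjugate to a Binomial/Bernoulli likelihood; the update adds successes to α and failures to β.
Posterior: Beta(α+k, β+n−k) = Beta(5.71+24, 5.81+20) = Beta(29.71, 25.81).
Var = αβ/((α+β)²(α+β+1)) = 29.71·25.81/(55.52²·56.52) = 0.00440139; SD = √0.00440139 = 0.0663.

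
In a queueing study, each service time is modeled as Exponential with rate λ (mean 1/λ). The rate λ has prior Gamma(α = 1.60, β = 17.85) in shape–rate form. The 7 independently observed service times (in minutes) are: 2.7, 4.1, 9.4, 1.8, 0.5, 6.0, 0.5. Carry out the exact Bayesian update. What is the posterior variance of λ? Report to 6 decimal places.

0.004684

With a Gamma(shape α, rate β) prior on the exponential rate λ, the posterior after n observations with total T = Σxᵢ is Gamma(α+n, β+T).
Sum of observations T = 25.0 minutes; n = 7.
Posterior: Gamma(1.60+7, 17.85+25.0) = Gamma(8.60, 42.85).
Var = α/β² = 0.004684.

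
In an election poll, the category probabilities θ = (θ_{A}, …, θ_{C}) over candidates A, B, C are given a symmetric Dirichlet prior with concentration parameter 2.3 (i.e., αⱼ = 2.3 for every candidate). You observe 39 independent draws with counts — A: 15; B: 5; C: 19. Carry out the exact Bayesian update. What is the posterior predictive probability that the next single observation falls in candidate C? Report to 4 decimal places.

0.4641

The Dirichlet prior is conjugate to the Multinomial likelihood: each posterior αⱼ = prior αⱼ + observed count nⱼ.
Posterior concentration: (17.3, 7.3, 21.3), total = 45.9.
P(next = C | data) = α_{C}/Σα = 0.4641.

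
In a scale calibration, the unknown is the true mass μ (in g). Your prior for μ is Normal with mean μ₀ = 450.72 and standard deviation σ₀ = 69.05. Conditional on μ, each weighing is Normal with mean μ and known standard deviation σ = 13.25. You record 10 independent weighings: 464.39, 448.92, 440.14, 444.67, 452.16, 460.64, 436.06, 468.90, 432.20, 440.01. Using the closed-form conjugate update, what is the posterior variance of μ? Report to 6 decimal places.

17.491842

For Normal data with known variance σ², a Normal(μ₀, σ₀²) prior on μ is conjugate. Posterior precision = 1/σ₀² + n/σ²; posterior mean is the precision-weighted average of μ₀ and x̄.
σ₀² = 69.05² = 4767.9025, σ² = 13.25² = 175.5625; σ² + n·σ₀² = 175.5625 + 10·4767.9025 = 47854.5875.
Posterior precision = 1/σ₀² + n/σ² = 1/4767.9025 + 10/175.5625 = (σ² + n·σ₀²)/(σ₀²σ²) = 47854.5875/(4767.9025·175.5625); posterior variance σₙ² = σ₀²σ²/(σ² + n·σ₀²) = 4767.9025·175.5625/47854.5875 = 17.491842.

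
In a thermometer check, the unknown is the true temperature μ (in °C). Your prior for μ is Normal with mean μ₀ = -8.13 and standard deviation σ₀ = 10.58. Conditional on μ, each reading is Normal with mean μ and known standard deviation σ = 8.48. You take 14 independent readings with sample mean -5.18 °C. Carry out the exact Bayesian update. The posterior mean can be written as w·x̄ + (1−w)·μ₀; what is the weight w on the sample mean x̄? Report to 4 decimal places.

0.9561

For Normal data with known variance σ², a Normal(μ₀, σ₀²) prior on μ is conjugate. Posterior precision = 1/σ₀² + n/σ²; posterior mean is the precision-weighted average of μ₀ and x̄.
σ₀² = 10.58² = 111.9364, σ² = 8.48² = 71.9104. Prior precision 1/σ₀² = 1/111.9364; data precision n/σ² = 14/71.9104.
w = (n/σ²)/(1/σ₀² + n/σ²) = n·σ₀²/(σ² + n·σ₀²) = 14·111.9364/(71.9104 + 14·111.9364) = 1567.1096/1639.02 = 0.9561.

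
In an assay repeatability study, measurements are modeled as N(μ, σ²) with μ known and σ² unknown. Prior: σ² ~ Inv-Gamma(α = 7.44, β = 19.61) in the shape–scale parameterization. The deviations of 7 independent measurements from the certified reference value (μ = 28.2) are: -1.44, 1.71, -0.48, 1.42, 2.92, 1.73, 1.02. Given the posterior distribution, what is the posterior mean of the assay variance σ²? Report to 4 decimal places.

2.9690

With known mean μ and an Inverse-Gamma(α, β) prior on σ², the Normal likelihood is conjugate: posterior is Inv-Gamma(α + n/2, β + Σ(xᵢ−μ)²/2).
Σ(xᵢ−μ)² = (-1.44)² + (1.71)² + (-0.48)² + (1.42)² + (2.92)² + (1.73)² + (1.02)² = 19.8042.
Posterior: Inv-Gamma(7.44 + 7/2, 19.61 + 19.8042/2) = Inv-Gamma(10.94, 29.51210).
E[σ²|data] = β/(α−1) = 29.51210/9.94 = 2.9690.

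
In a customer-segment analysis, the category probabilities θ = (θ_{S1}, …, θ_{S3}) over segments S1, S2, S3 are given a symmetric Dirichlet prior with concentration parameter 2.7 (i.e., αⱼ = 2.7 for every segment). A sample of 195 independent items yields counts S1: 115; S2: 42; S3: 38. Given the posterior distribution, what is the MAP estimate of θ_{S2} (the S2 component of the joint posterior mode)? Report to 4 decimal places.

0.2184

The Dirichlet prior is conjugate to the Multinomial likelihood: each posterior αⱼ = prior αⱼ + observed count nⱼ.
Posterior concentration: (117.7, 44.7, 40.7), total = 203.1.
Joint mode component: (α_{S2}−1)/(Σα−K) = 43.7/200.1 = 0.2184.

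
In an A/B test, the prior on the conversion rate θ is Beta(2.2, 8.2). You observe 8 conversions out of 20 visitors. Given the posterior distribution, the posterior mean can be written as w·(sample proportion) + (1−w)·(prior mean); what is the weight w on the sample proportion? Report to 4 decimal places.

0.6579

The Beta prior is conjugate to a Binomial/Bernoulli likelihood; the update adds successes to α and failures to β.
Posterior mean = (α₀+k)/(α₀+β₀+n) = [n/(α₀+β₀+n)]·(k/n) + [(α₀+β₀)/(α₀+β₀+n)]·α₀/(α₀+β₀), so only n and the prior enter the weight.
The weight on the data is w = n/(α₀+β₀+n) = 20/(2.2+8.2+20) = 20/30.4 = 0.6579.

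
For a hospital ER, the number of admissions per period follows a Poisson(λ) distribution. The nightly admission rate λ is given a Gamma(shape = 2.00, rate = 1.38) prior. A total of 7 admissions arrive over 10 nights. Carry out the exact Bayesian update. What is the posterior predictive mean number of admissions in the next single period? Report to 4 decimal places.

With a Gamma(shape α, rate β) prior, the Poisson likelihood is conjugate: the posterior is Gamma(α + ΣXᵢ, β + n).
Posterior: Gamma(α+S, β+n) = Gamma(2.00+7, 1.38+10) = Gamma(9.00, 11.38).
The predictive distribution for one future period is NegBinom with mean α/β = 0.7909.

0.7909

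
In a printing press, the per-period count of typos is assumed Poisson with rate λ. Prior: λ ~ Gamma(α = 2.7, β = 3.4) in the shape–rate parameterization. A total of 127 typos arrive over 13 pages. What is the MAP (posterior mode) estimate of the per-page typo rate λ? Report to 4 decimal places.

7.8476

With a Gamma(shape α, rate β) prior, the Poisson likelihood is conjugate: the posterior is Gamma(α + ΣXᵢ, β + n).
Posterior: Gamma(α+S, β+n) = Gamma(2.7+127, 3.4+13) = Gamma(129.7, 16.4).
Mode of Gamma(α,β) for α≥1 is (α−1)/β = 128.7/16.4 = 7.8476.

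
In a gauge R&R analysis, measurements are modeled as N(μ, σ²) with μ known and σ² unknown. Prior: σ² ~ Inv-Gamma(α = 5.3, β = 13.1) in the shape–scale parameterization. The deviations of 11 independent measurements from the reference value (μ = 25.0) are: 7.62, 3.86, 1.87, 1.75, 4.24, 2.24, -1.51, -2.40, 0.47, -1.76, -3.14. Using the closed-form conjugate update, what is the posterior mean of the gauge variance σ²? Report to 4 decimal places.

7.6498

With known mean μ and an Inverse-Gamma(α, β) prior on σ², the Normal likelihood is conjugate: posterior is Inv-Gamma(α + n/2, β + Σ(xᵢ−μ)²/2).
Σ(xᵢ−μ)² = (7.62)² + (3.86)² + (1.87)² + (1.75)² + (4.24)² + (2.24)² + (-1.51)² + (-2.40)² + (0.47)² + (-1.76)² + (-3.14)² = 123.7368.
Posterior: Inv-Gamma(5.3 + 11/2, 13.1 + 123.7368/2) = Inv-Gamma(10.80, 74.96840).
E[σ²|data] = β/(α−1) = 74.96840/9.80 = 7.6498.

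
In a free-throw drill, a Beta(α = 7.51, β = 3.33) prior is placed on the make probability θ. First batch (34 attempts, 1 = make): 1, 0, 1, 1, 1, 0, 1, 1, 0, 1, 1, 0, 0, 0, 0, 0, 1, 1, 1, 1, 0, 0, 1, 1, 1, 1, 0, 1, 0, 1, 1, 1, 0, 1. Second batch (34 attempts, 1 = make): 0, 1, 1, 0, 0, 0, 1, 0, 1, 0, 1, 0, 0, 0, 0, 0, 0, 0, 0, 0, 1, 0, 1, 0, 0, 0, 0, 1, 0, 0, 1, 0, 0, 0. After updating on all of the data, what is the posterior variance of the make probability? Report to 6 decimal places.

0.003124

The Beta prior is conjugate to a Binomial/Bernoulli likelihood; the update adds successes to α and failures to β.
After batch 1: Beta(7.51+21, 3.33+13) = Beta(28.51, 16.33).
After batch 2: Beta(28.51+9, 16.33+25) = Beta(37.51, 41.33).
Var = αβ/((α+β)²(α+β+1)) = 37.51·41.33/(78.84²·79.84) = 0.003124.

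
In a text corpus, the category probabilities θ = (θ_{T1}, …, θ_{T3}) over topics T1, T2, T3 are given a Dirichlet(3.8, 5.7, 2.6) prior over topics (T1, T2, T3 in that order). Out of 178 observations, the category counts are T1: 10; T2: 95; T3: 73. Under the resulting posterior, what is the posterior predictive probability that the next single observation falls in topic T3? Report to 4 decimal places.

The Dirichlet prior is conjugate to the Multinomial likelihood: each posterior αⱼ = prior αⱼ + observed count nⱼ.
Posterior concentration: (13.8, 100.7, 75.6), total = 190.1.
P(next = T3 | data) = α_{T3}/Σα = 0.3977.

0.3977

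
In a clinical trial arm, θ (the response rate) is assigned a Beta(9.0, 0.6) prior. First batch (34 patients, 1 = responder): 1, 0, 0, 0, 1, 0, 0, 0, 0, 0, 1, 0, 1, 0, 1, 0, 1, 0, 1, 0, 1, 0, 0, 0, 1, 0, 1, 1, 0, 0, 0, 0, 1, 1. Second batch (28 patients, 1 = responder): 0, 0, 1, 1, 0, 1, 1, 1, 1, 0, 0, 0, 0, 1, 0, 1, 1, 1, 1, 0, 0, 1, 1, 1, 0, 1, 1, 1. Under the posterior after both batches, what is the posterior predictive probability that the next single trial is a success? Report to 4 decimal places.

0.5447

The Beta prior is conjugate to a Binomial/Bernoulli likelihood; the update adds successes to α and failures to β.
After batch 1: Beta(9.0+13, 0.6+21) = Beta(22.0, 21.6).
After batch 2: Beta(22.0+17, 21.6+11) = Beta(39.0, 32.6).
For a single future Bernoulli trial, P(success | data) = α/(α+β) = 0.5447.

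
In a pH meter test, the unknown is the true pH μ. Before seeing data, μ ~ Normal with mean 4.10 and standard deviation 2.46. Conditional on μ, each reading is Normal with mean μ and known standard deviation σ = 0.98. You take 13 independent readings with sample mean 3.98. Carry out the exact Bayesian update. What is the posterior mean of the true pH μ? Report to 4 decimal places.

3.9814

For Normal data with known variance σ², a Normal(μ₀, σ₀²) prior on μ is conjugate. Posterior precision = 1/σ₀² + n/σ²; posterior mean is the precision-weighted average of μ₀ and x̄.
n·x̄ = 13·3.98 = 51.74.
σ₀² = 2.46² = 6.0516, σ² = 0.98² = 0.9604; σ² + n·σ₀² = 0.9604 + 13·6.0516 = 79.6312.
Posterior mean = (μ₀/σ₀² + n·x̄/σ²)/(1/σ₀² + n/σ²) = (σ²·μ₀ + σ₀²·n·x̄)/(σ² + n·σ₀²) = (0.9604·4.10 + 6.0516·51.74)/79.6312 = 317.047424/79.6312 = 3.9814.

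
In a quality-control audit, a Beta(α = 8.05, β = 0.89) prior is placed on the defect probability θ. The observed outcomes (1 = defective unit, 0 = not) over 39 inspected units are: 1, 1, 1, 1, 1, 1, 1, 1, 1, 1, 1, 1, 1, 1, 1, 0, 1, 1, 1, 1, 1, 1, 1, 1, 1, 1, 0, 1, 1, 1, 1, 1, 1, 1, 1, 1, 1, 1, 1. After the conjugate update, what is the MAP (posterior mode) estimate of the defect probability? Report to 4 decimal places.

The Beta prior is conjugate to a Binomial/Bernoulli likelihood; the update adds successes to α and failures to β.
Posterior: Beta(α+k, β+n−k) = Beta(8.05+37, 0.89+2) = Beta(45.05, 2.89).
Mode of Beta(a,b) for a,b>1 is (a−1)/(a+b−2) = 44.05/45.94 = 0.9589.

0.9589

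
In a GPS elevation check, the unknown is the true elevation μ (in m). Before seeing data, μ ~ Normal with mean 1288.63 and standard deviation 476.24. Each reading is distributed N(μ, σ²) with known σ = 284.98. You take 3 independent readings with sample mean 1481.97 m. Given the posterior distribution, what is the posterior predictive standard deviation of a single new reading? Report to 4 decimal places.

324.6508

For Normal data with known variance σ², a Normal(μ₀, σ₀²) prior on μ is conjugate. Posterior precision = 1/σ₀² + n/σ²; posterior mean is the precision-weighted average of μ₀ and x̄.
σ₀² = 476.24² = 226804.5376, σ² = 284.98² = 81213.6004; σ² + n·σ₀² = 81213.6004 + 3·226804.5376 = 761627.2132.
Posterior precision = 1/σ₀² + n/σ² = 1/226804.5376 + 3/81213.6004 = (σ² + n·σ₀²)/(σ₀²σ²) = 761627.2132/(226804.5376·81213.6004); posterior variance σₙ² = σ₀²σ²/(σ² + n·σ₀²) = 226804.5376·81213.6004/761627.2132 = 24184.552188.
Predictive variance for one new observation = σₙ² + σ² = 226804.5376·81213.6004/761627.2132 + 81213.6004 = σ²·(σ₀² + 761627.2132)/761627.2132 = 81213.6004·988431.7508/761627.2132 = 105398.152588; SD = √(81213.6004·988431.7508/761627.2132) = 324.6508.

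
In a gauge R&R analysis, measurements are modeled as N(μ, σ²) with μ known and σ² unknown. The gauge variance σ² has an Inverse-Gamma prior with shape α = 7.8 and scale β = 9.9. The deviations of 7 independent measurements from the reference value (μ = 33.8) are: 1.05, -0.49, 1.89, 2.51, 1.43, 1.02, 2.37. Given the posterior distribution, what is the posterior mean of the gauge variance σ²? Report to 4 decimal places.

1.9280

With known mean μ and an Inverse-Gamma(α, β) prior on σ², the Normal likelihood is conjugate: posterior is Inv-Gamma(α + n/2, β + Σ(xᵢ−μ)²/2).
Σ(xᵢ−μ)² = (1.05)² + (-0.49)² + (1.89)² + (2.51)² + (1.43)² + (1.02)² + (2.37)² = 19.9170.
Posterior: Inv-Gamma(7.8 + 7/2, 9.9 + 19.9170/2) = Inv-Gamma(11.30, 19.85850).
E[σ²|data] = β/(α−1) = 19.85850/10.30 = 1.9280.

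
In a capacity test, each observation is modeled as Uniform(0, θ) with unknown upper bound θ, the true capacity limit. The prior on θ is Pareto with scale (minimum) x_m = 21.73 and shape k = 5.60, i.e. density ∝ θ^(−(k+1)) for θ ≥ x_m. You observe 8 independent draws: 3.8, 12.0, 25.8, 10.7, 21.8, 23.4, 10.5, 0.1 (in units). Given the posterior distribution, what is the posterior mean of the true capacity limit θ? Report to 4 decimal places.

A Pareto(scale x_m, shape k) prior on the upper bound θ of Uniform(0, θ) is conjugate: posterior is Pareto(max(x_m, max xᵢ), k + n).
Sample maximum = 25.8; prior scale x_m = 21.73 → posterior scale = max = 25.80.
Posterior shape = 5.60 + 8 = 13.60.
E[θ|data] = k·x_m/(k−1) = 13.60·25.80/12.60 = 27.8476.

27.8476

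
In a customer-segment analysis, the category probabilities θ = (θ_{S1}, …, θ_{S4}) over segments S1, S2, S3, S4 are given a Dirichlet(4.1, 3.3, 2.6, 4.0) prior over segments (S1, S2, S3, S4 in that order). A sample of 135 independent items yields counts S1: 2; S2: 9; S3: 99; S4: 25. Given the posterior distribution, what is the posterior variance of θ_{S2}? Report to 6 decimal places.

The Dirichlet prior is conjugate to the Multinomial likelihood: each posterior αⱼ = prior αⱼ + observed count nⱼ.
Posterior concentration: (6.1, 12.3, 101.6, 29.0), total = 149.0.
Var[θ_j] = α_j(Σα−α_j)/((Σα)²(Σα+1)) = 12.3·136.7/(149.0²·150.0) = 0.000505.

0.000505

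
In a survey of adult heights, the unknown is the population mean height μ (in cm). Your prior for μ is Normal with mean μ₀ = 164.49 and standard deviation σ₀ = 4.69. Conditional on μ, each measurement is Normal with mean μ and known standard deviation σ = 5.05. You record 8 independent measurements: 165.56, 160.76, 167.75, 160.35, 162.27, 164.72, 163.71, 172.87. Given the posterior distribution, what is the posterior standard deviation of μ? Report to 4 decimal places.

1.6686

For Normal data with known variance σ², a Normal(μ₀, σ₀²) prior on μ is conjugate. Posterior precision = 1/σ₀² + n/σ²; posterior mean is the precision-weighted average of μ₀ and x̄.
σ₀² = 4.69² = 21.9961, σ² = 5.05² = 25.5025; σ² + n·σ₀² = 25.5025 + 8·21.9961 = 201.4713.
Posterior precision = 1/σ₀² + n/σ² = 1/21.9961 + 8/25.5025 = (σ² + n·σ₀²)/(σ₀²σ²) = 201.4713/(21.9961·25.5025); posterior variance σₙ² = σ₀²σ²/(σ² + n·σ₀²) = 21.9961·25.5025/201.4713 = 2.784295.
Posterior SD = √σₙ² = √(21.9961·25.5025/201.4713) = 1.6686.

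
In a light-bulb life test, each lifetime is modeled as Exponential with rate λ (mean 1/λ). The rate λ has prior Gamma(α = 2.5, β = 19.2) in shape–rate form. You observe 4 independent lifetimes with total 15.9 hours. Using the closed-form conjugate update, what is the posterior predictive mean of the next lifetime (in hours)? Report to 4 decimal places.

With a Gamma(shape α, rate β) prior on the exponential rate λ, the posterior after n observations with total T = Σxᵢ is Gamma(α+n, β+T).
Posterior: Gamma(2.5+4, 19.2+15.9) = Gamma(6.5, 35.1).
The predictive distribution for the next observation is Lomax; its mean is β/(α−1) = 35.1/5.5 = 6.3818.

6.3818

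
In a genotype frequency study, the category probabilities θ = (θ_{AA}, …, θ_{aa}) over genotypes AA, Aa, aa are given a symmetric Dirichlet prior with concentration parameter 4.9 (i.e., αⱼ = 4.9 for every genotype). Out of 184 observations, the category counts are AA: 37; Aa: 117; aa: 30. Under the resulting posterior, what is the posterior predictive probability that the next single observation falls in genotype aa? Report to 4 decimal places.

The Dirichlet prior is conjugate to the Multinomial likelihood: each posterior αⱼ = prior αⱼ + observed count nⱼ.
Posterior concentration: (41.9, 121.9, 34.9), total = 198.7.
P(next = aa | data) = α_{aa}/Σα = 0.1756.

0.1756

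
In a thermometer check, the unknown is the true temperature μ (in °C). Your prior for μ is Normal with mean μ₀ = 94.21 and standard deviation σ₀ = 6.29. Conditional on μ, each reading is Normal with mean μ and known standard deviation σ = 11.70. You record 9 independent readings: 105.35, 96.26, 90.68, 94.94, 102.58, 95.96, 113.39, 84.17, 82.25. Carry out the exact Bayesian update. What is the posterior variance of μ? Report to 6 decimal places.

10.986396

For Normal data with known variance σ², a Normal(μ₀, σ₀²) prior on μ is conjugate. Posterior precision = 1/σ₀² + n/σ²; posterior mean is the precision-weighted average of μ₀ and x̄.
σ₀² = 6.29² = 39.5641, σ² = 11.70² = 136.89; σ² + n·σ₀² = 136.89 + 9·39.5641 = 492.9669.
Posterior precision = 1/σ₀² + n/σ² = 1/39.5641 + 9/136.89 = (σ² + n·σ₀²)/(σ₀²σ²) = 492.9669/(39.5641·136.89); posterior variance σₙ² = σ₀²σ²/(σ² + n·σ₀²) = 39.5641·136.89/492.9669 = 10.986396.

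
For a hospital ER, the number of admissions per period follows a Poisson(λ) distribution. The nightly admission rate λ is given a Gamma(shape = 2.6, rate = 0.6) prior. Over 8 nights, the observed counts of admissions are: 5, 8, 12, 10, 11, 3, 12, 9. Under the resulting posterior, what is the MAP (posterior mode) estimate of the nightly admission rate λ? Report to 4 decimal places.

With a Gamma(shape α, rate β) prior, the Poisson likelihood is conjugate: the posterior is Gamma(α + ΣXᵢ, β + n).
Sum of counts S = 70 over n = 8 nights.
Posterior: Gamma(α+S, β+n) = Gamma(2.6+70, 0.6+8) = Gamma(72.6, 8.6).
Mode of Gamma(α,β) for α≥1 is (α−1)/β = 71.6/8.6 = 8.3256.

8.3256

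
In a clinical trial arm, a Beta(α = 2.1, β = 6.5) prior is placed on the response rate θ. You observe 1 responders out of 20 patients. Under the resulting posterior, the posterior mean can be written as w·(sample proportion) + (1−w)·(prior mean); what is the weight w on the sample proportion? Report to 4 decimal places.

0.6993

The Beta prior is conjugate to a Binomial/Bernoulli likelihood; the update adds successes to α and failures to β.
Posterior mean = (α₀+k)/(α₀+β₀+n) = [n/(α₀+β₀+n)]·(k/n) + [(α₀+β₀)/(α₀+β₀+n)]·α₀/(α₀+β₀), so only n and the prior enter the weight.
The weight on the data is w = n/(α₀+β₀+n) = 20/(2.1+6.5+20) = 20/28.6 = 0.6993.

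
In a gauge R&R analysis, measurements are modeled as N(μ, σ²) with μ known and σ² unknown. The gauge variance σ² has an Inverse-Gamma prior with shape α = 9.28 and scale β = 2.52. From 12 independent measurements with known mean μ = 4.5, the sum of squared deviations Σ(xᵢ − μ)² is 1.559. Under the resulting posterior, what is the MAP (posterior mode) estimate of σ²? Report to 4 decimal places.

0.2027

With known mean μ and an Inverse-Gamma(α, β) prior on σ², the Normal likelihood is conjugate: posterior is Inv-Gamma(α + n/2, β + Σ(xᵢ−μ)²/2).
Posterior: Inv-Gamma(9.28 + 12/2, 2.52 + 1.559/2) = Inv-Gamma(15.28, 3.2995).
Mode = β/(α+1) = 3.2995/16.28 = 0.2027.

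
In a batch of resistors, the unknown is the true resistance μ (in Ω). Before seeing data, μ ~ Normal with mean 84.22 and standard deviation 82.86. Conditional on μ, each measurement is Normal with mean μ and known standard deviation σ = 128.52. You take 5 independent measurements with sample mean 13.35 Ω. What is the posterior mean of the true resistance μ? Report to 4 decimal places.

36.3721

For Normal data with known variance σ², a Normal(μ₀, σ₀²) prior on μ is conjugate. Posterior precision = 1/σ₀² + n/σ²; posterior mean is the precision-weighted average of μ₀ and x̄.
n·x̄ = 5·13.35 = 66.75.
σ₀² = 82.86² = 6865.7796, σ² = 128.52² = 16517.3904; σ² + n·σ₀² = 16517.3904 + 5·6865.7796 = 50846.2884.
Posterior mean = (μ₀/σ₀² + n·x̄/σ²)/(1/σ₀² + n/σ²) = (σ²·μ₀ + σ₀²·n·x̄)/(σ² + n·σ₀²) = (16517.3904·84.22 + 6865.7796·66.75)/50846.2884 = 1849385.407788/50846.2884 = 36.3721.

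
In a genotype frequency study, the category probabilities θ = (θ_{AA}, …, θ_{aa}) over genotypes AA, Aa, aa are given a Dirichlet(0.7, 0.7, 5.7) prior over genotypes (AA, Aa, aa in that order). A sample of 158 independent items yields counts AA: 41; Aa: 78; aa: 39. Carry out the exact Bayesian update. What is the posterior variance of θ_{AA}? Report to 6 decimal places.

0.001137

The Dirichlet prior is conjugate to the Multinomial likelihood: each posterior αⱼ = prior αⱼ + observed count nⱼ.
Posterior concentration: (41.7, 78.7, 44.7), total = 165.1.
Var[θ_j] = α_j(Σα−α_j)/((Σα)²(Σα+1)) = 41.7·123.4/(165.1²·166.1) = 0.001137.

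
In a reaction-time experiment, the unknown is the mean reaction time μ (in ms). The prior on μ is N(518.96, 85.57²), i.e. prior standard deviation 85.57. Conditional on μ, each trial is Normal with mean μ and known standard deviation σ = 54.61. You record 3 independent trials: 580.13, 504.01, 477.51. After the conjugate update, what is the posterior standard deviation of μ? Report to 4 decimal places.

For Normal data with known variance σ², a Normal(μ₀, σ₀²) prior on μ is conjugate. Posterior precision = 1/σ₀² + n/σ²; posterior mean is the precision-weighted average of μ₀ and x̄.
σ₀² = 85.57² = 7322.2249, σ² = 54.61² = 2982.2521; σ² + n·σ₀² = 2982.2521 + 3·7322.2249 = 24948.9268.
Posterior precision = 1/σ₀² + n/σ² = 1/7322.2249 + 3/2982.2521 = (σ² + n·σ₀²)/(σ₀²σ²) = 24948.9268/(7322.2249·2982.2521); posterior variance σₙ² = σ₀²σ²/(σ² + n·σ₀²) = 7322.2249·2982.2521/24948.9268 = 875.256910.
Posterior SD = √σₙ² = √(7322.2249·2982.2521/24948.9268) = 29.5847.

29.5847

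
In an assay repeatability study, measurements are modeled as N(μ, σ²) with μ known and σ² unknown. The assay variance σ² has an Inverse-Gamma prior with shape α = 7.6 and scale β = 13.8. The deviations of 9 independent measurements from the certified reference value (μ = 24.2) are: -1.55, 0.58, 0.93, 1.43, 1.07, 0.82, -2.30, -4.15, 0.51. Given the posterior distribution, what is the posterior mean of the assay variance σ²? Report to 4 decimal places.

2.6053

With known mean μ and an Inverse-Gamma(α, β) prior on σ², the Normal likelihood is conjugate: posterior is Inv-Gamma(α + n/2, β + Σ(xᵢ−μ)²/2).
Σ(xᵢ−μ)² = (-1.55)² + (0.58)² + (0.93)² + (1.43)² + (1.07)² + (0.82)² + (-2.30)² + (-4.15)² + (0.51)² = 30.2386.
Posterior: Inv-Gamma(7.6 + 9/2, 13.8 + 30.2386/2) = Inv-Gamma(12.10, 28.91930).
E[σ²|data] = β/(α−1) = 28.91930/11.10 = 2.6053.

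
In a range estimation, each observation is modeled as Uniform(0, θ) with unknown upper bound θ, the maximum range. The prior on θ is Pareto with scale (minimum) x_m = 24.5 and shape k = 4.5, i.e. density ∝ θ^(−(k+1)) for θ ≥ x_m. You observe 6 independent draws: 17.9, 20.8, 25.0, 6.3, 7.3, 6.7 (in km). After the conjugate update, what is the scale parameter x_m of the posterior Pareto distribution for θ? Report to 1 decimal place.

A Pareto(scale x_m, shape k) prior on the upper bound θ of Uniform(0, θ) is conjugate: posterior is Pareto(max(x_m, max xᵢ), k + n).
Sample maximum = 25.0; prior scale x_m = 24.5 → posterior scale = max = 25.0.
Posterior shape = 4.5 + 6 = 10.5.
Posterior scale x_m = 25.0.

25.0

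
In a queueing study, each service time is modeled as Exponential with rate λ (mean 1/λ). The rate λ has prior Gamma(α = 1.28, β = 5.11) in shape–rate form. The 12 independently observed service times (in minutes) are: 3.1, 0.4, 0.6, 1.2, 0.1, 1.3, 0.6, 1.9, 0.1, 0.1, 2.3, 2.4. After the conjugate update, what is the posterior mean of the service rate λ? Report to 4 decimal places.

0.6913

With a Gamma(shape α, rate β) prior on the exponential rate λ, the posterior after n observations with total T = Σxᵢ is Gamma(α+n, β+T).
Sum of observations T = 14.1 minutes; n = 12.
Posterior: Gamma(1.28+12, 5.11+14.1) = Gamma(13.28, 19.21).
Posterior mean of λ = α/β = 13.28/19.21 = 0.6913.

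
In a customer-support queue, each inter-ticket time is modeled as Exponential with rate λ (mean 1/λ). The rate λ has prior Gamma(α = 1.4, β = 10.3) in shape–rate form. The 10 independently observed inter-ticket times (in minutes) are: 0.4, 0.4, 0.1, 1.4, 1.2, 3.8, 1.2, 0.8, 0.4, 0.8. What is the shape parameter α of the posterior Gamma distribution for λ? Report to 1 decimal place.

With a Gamma(shape α, rate β) prior on the exponential rate λ, the posterior after n observations with total T = Σxᵢ is Gamma(α+n, β+T).
Sum of observations T = 10.5 minutes; n = 10.
Posterior: Gamma(1.4+10, 10.3+10.5) = Gamma(11.4, 20.8).
Posterior α = 11.4.

11.4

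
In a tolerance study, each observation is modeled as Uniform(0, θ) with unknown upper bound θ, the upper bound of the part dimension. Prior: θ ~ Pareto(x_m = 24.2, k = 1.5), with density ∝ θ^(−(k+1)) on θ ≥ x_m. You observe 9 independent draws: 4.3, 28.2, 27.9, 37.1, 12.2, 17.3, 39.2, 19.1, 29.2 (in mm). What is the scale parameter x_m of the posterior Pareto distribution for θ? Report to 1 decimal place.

A Pareto(scale x_m, shape k) prior on the upper bound θ of Uniform(0, θ) is conjugate: posterior is Pareto(max(x_m, max xᵢ), k + n).
Sample maximum = 39.2; prior scale x_m = 24.2 → posterior scale = max = 39.2.
Posterior shape = 1.5 + 9 = 10.5.
Posterior scale x_m = 39.2.

39.2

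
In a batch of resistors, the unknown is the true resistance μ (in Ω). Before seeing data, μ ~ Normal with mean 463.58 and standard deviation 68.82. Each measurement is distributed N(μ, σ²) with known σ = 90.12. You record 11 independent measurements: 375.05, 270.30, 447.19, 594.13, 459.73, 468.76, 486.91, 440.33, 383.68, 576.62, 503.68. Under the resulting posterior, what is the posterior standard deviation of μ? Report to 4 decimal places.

25.2736

For Normal data with known variance σ², a Normal(μ₀, σ₀²) prior on μ is conjugate. Posterior precision = 1/σ₀² + n/σ²; posterior mean is the precision-weighted average of μ₀ and x̄.
σ₀² = 68.82² = 4736.1924, σ² = 90.12² = 8121.6144; σ² + n·σ₀² = 8121.6144 + 11·4736.1924 = 60219.7308.
Posterior precision = 1/σ₀² + n/σ² = 1/4736.1924 + 11/8121.6144 = (σ² + n·σ₀²)/(σ₀²σ²) = 60219.7308/(4736.1924·8121.6144); posterior variance σₙ² = σ₀²σ²/(σ² + n·σ₀²) = 4736.1924·8121.6144/60219.7308 = 638.752912.
Posterior SD = √σₙ² = √(4736.1924·8121.6144/60219.7308) = 25.2736.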